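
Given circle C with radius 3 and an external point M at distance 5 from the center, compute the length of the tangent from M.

tangent = √(d² - r²) = √(5² - 3²) = √(25 - 9) = √16 = 4

4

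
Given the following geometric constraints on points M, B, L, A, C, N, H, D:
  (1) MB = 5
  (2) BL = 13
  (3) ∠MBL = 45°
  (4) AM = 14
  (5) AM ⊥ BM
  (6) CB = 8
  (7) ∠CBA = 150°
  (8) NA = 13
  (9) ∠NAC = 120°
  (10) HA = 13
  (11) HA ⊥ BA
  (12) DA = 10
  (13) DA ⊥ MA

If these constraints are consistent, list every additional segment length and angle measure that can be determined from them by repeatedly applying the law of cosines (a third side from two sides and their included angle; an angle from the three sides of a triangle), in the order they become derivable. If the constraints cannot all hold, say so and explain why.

The constraints are consistent. Derivable facts, in order:
After 1 step:
- BA ≈ 14.87
- MD = 2·√74
- ML ≈ 10.1
After 2 steps:
- AC ≈ 22.16
- BH ≈ 19.75
- ∠ABM = 70.35°
- ∠ADM = 54.46°
- ∠AMD = 35.54°
- ∠BAM = 19.65°
- ∠BLM = 20.48°
- ∠BML = 114.52°
After 3 steps:
- CN ≈ 30.79
- ∠ABH = 41.17°
- ∠ACB = 19.6°
- ∠AHB = 48.83°
- ∠BAC = 10.4°
After 4 steps:
- ∠ACN = 21.45°
- ∠ANC = 38.55°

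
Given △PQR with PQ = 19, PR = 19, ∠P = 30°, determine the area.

Area = (1/2)(19)(19) sin(30°) = (1/2)(19)(19)(1/2) = 361/4

361/4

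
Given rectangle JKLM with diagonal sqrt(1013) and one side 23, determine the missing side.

b = sqrt(d^2 - a^2) = sqrt(1013 - 529) = sqrt(484) = 22

22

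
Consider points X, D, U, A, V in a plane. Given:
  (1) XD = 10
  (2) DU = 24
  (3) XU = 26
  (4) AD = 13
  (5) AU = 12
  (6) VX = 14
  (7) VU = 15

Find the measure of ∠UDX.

Step 1: By the inverse law of cosines on triangle UDX: cos(∠UDX) = (24² + 10² − 26²) / (2·24·10) = 0/480 = 0, so ∠UDX = 90°.

Therefore, the measure of angle ∠UDX = 90°.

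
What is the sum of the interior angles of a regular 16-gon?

The sum of interior angles of an n-sided polygon is (n - 2) * 180.
For n = 16: (16 - 2) * 180 = 14 * 180 = 2520 degrees.

2520 degrees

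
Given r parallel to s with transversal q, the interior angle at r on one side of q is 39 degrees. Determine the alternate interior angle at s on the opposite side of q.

Alternate interior angles lie on opposite sides of the transversal, between the parallel lines.
By the alternate interior angle theorem, they are equal: 39 degrees.

39 degrees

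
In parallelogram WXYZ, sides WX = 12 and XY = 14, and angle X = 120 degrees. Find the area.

Area = 12 * 14 * sin(120°) = 168 * sqrt(3)/2 = 84*sqrt(3)

84*sqrt(3)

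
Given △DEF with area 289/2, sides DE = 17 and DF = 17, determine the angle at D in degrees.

From the SAS area formula Area = (1/2)ab sin(C), rearranging gives sin(C) = 2*Area/(ab).
sin(C) = 2 * 289/2 / (289) = 1.
Therefore C = arcsin(1) = 90°.

90°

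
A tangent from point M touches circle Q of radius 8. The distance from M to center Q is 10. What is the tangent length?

tangent = √(d² - r²) = √(10² - 8²) = √(100 - 64) = √36 = 6

6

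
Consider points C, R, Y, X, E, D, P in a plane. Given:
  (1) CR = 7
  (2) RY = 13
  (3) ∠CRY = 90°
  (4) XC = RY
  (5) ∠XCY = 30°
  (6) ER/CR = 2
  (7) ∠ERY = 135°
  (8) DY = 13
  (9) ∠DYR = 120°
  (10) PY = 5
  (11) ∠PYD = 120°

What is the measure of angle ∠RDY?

Step 1: By the law of cosines on triangle DYR: DR² = 13² + 13² − 2·13·13·cos(120°) = 507, so DR = 13·√3.
Step 2: By the inverse law of cosines on triangle RDY: cos(∠RDY) = ((13·√3)² + 13² − 13²) / (2·13·√3·13) = 507/585.43 = 0.866, so ∠RDY = 30°.

Therefore, the measure of angle ∠RDY = 30°.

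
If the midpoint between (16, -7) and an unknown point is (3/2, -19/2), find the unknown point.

Using the midpoint formula: M = ((x1 + x2)/2, (y1 + y2)/2)
We know M = (3/2, -19/2) and R = (16, -7)
For x: 3/2 = (16 + x2)/2, so x2 = 2*3/2 - 16 = -13
For y: -19/2 = (-7 + y2)/2, so y2 = 2*-19/2 - -7 = -12
S = (-13, -12)

(-13, -12)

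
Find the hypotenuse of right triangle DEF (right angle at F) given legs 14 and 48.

DE = sqrt(14^2 + 48^2) = sqrt(2500) = 50

50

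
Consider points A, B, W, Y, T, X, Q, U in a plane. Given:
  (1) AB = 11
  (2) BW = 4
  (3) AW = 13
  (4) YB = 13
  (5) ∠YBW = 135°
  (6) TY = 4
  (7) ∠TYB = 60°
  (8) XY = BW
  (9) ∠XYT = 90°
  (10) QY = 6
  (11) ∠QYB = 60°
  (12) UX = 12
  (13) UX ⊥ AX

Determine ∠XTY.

From the given relations: XY = BW = 4.
Step 1: By the law of cosines on triangle TYX: TX² = 4² + 4² − 2·4·4·cos(90°) = 32, so TX = 4·√2.
Step 2: By the inverse law of cosines on triangle XTY: cos(∠XTY) = ((4·√2)² + 4² − 4²) / (2·4·√2·4) = 32/45.25 = 0.7071, so ∠XTY = 45°.

Therefore, the measure of angle ∠XTY = 45°.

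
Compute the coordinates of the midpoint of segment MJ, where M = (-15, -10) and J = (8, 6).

The midpoint is the average of the coordinates:
x: (-15 + 8)/2 = -7/2
y: (-10 + 6)/2 = -2
Midpoint = (-7/2, -2)

(-7/2, -2)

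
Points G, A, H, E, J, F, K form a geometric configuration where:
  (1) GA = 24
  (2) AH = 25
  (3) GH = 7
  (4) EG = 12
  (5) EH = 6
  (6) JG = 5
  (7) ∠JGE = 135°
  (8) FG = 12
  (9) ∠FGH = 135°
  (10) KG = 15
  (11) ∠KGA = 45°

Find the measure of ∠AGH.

Step 1: By the inverse law of cosines on triangle AGH: cos(∠AGH) = (24² + 7² − 25²) / (2·24·7) = 0/336 = 0, so ∠AGH = 90°.

Therefore, the measure of angle ∠AGH = 90°.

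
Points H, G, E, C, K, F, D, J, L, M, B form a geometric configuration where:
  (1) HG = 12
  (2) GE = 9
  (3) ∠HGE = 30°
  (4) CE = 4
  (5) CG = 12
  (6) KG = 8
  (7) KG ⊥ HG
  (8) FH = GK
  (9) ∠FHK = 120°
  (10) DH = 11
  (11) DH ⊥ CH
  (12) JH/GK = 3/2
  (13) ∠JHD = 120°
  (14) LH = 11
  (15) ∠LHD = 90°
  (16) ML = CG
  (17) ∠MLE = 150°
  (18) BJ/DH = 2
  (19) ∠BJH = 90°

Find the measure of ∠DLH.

Step 1: By the law of cosines on triangle LHD: LD² = 11² + 11² − 2·11·11·cos(90°) = 242, so LD = 11·√2.
Step 2: By the inverse law of cosines on triangle DLH: cos(∠DLH) = ((11·√2)² + 11² − 11²) / (2·11·√2·11) = 242/342.24 = 0.7071, so ∠DLH = 45°.

Therefore, the measure of angle ∠DLH = 45°.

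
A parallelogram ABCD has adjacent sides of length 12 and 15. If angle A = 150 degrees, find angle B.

Consecutive angles are supplementary: angle B = 180 - 150 = 30 degrees.

30 degrees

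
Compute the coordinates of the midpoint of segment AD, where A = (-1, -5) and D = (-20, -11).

The midpoint is the average of the coordinates:
x: (-1 + -20)/2 = -21/2
y: (-5 + -11)/2 = -8
Midpoint = (-21/2, -8)

(-21/2, -8)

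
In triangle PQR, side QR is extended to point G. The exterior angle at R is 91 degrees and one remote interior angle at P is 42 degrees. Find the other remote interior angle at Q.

The exterior angle theorem states that an exterior angle equals the sum of the two non-adjacent interior angles.
So 91 = 42 + angle Q, which gives angle Q = 91 - 42 = 49 degrees.

49 degrees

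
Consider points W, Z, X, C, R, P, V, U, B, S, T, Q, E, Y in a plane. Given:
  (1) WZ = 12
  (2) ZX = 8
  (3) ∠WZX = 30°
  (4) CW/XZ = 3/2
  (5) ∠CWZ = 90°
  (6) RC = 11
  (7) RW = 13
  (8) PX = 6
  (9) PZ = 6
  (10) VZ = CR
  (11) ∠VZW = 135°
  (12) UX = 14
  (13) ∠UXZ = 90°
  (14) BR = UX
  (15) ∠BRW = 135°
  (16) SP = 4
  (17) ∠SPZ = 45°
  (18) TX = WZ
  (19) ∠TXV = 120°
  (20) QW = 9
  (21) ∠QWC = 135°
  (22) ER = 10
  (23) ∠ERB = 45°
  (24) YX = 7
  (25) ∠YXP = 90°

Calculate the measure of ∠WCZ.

From the given relations: CW = 3/2·XZ = 3/2·8 = 12.
Step 1: By the law of cosines on triangle CWZ: CZ² = 12² + 12² − 2·12·12·cos(90°) = 288, so CZ = 12·√2.
Step 2: By the inverse law of cosines on triangle WCZ: cos(∠WCZ) = (12² + (12·√2)² − 12²) / (2·12·12·√2) = 288/407.29 = 0.7071, so ∠WCZ = 45°.

Therefore, the measure of angle ∠WCZ = 45°.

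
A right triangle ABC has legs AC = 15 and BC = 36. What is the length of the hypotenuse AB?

In a right triangle, the square of the hypotenuse equals the sum of the squares of the two legs.
The legs are 15 and 36, so the hypotenuse = sqrt(225 + 1296) = sqrt(1521) = 39.

39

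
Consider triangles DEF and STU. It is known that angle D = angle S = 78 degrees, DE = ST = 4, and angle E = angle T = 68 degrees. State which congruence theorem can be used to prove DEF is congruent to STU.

The given information provides:
angle D = angle S = 78 degrees, DE = ST = 4, and angle E = angle T = 68 degrees
This matches the ASA congruence theorem.
Two pairs of corresponding angles and the included side are equal (Angle-Side-Angle).

ASA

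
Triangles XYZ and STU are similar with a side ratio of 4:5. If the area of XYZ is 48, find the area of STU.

The ratio of areas of similar triangles = (side ratio)^2.
Side ratio = 4:5, so area ratio = 16:25.
Area of STU / Area of XYZ = 25/16
Area of STU = 48 * 25/16 = 75

75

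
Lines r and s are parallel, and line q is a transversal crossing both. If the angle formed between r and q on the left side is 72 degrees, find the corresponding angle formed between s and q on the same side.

Corresponding angles formed by parallel lines and a transversal are equal.
The given angle is 72 degrees.
The corresponding angle = 72 degrees.

72 degrees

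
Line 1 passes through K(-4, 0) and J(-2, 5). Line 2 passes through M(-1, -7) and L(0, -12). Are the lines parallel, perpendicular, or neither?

Slope of line 1: m1 = (5 - 0)/(-2 - -4) = 5/2 = 5/2
Slope of line 2: m2 = (-12 - -7)/(0 - -1) = -5/1 = -5
m1 != m2 (5/2 != -5), so not parallel.
m1 * m2 = (5/2) * (-5) = -25/2 != -1, so not perpendicular.
The lines are neither parallel nor perpendicular.

Neither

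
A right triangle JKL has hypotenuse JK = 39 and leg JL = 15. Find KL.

By the Pythagorean theorem: KL^2 = JK^2 - JL^2
KL^2 = 39^2 - 15^2 = 1521 - 225 = 1296
KL = sqrt(1296) = 36

36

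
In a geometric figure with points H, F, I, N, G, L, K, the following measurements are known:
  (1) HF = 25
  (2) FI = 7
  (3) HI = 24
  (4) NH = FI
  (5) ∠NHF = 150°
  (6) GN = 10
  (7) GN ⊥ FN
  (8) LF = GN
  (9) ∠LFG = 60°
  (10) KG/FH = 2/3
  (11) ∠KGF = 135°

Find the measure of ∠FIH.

Step 1: By the inverse law of cosines on triangle FIH: cos(∠FIH) = (7² + 24² − 25²) / (2·7·24) = 0/336 = 0, so ∠FIH = 90°.

Therefore, the measure of angle ∠FIH = 90°.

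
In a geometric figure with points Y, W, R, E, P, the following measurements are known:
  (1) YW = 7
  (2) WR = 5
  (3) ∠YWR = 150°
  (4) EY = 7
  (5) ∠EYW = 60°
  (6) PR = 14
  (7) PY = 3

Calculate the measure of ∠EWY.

Step 1: By the law of cosines on triangle WYE: WE² = 7² + 7² − 2·7·7·cos(60°) = 49, so WE = 7.
Step 2: By the inverse law of cosines on triangle EWY: cos(∠EWY) = (7² + 7² − 7²) / (2·7·7) = 49/98 = 0.5, so ∠EWY = 60°.

Therefore, the measure of angle ∠EWY = 60°.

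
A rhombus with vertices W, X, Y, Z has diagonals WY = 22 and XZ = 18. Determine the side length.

The diagonals of a rhombus bisect each other at right angles.
Half-diagonals: 22/2 = 11 and 18/2 = 9
side = sqrt(11^2 + 9^2)
side = sqrt(121 + 81)
side = sqrt(202)

sqrt(202)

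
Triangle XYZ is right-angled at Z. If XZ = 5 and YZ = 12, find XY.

XY = sqrt(5^2 + 12^2) = sqrt(169) = 13

13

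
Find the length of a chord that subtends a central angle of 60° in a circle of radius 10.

Chord length = 2r sin(θ/2)
= 2 × 10 × sin(60°/2)
= 2 × 10 × sin(30°)
= 10

10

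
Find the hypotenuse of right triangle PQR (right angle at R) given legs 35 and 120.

By the Pythagorean theorem: PQ^2 = PR^2 + QR^2
PQ^2 = 35^2 + 120^2 = 1225 + 14400 = 15625
PQ = sqrt(15625) = 125

125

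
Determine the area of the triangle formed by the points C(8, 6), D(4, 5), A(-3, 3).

Shoelace: Area = (1/2)|8(5-3) + 4(3-6) + -3(6-5)| = (1/2)(1) = 1/2

1/2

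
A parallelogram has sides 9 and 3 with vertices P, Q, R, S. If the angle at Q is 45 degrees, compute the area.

Area = 9 * 3 * sin(45°) = 27 * sqrt(2)/2 = 27*sqrt(2)/2

27*sqrt(2)/2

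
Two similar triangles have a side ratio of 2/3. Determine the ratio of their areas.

The ratio of areas of similar triangles equals the square of the side ratio.
Side ratio = 2:3
Area ratio = (2/3)^2 = 4/9 = 4:9

4:9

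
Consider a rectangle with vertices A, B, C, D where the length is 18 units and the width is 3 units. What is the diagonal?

Using the Pythagorean theorem:
d² = 18² + 3² = 324 + 9 = 333
d = sqrt(333) = 3*sqrt(37)

3*sqrt(37)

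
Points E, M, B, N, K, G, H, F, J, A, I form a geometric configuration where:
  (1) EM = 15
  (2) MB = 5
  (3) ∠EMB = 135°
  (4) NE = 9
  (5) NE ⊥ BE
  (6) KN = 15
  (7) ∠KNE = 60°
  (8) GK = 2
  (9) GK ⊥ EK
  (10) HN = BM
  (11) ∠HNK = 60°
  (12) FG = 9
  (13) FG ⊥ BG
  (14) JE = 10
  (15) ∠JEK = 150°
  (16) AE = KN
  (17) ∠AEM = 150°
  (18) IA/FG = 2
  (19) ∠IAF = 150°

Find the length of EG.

Step 1: By the law of cosines on triangle ENK: EK² = 9² + 15² − 2·9·15·cos(60°) = 171, so EK = 3·√19.
Step 2: By the law of cosines on triangle EKG: EG² = (3·√19)² + 2² − 2·3·√19·2·cos(90°) = 175, so EG = 5·√7.

Therefore, the length of EG = 5·√7.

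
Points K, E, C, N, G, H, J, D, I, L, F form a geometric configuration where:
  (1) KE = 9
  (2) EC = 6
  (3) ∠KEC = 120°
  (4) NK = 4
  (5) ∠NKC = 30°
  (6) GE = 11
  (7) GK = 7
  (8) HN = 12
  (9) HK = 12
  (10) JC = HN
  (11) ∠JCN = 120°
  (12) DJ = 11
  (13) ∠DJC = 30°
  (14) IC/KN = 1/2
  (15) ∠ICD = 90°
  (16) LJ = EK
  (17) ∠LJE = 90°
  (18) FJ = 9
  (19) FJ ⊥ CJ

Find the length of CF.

From the given relations: JC = HN = 12.
Step 1: By the law of cosines on triangle CJF: CF² = 12² + 9² − 2·12·9·cos(90°) = 225, so CF = 15.

Therefore, the length of CF = 15.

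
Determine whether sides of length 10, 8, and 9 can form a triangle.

Sort the sides: 8, 9, 10.
It suffices to check that the sum of the two smallest exceeds the largest:
8 + 9 = 17 > 10. ✓
Yes, a valid triangle can be formed.

Yes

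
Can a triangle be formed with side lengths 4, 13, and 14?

For three segments to close into a triangle, no single side can be as long as the other two combined.
The longest side is 14, and 4 + 13 = 17 > 14.
A triangle can be formed.

Yes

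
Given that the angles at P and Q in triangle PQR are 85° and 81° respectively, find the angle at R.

The interior angles sum to 180°: angle R = 180 - 85 - 81 = 14°.
The triangle is acute (angles 85°, 81°, 14°).

14 degrees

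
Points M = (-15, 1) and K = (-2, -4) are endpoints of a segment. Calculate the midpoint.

M = ((x₁ + x₂)/2, (y₁ + y₂)/2)
= ((-15 + -2)/2, (1 + -4)/2)
= (-17/2, -3/2) = (-17/2, -3/2)

(-17/2, -3/2)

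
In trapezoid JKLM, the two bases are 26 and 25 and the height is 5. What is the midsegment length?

The midsegment of a trapezoid = (base1 + base2) / 2
midsegment = (26 + 25) / 2
midsegment = 51 / 2
midsegment = 51/2

51/2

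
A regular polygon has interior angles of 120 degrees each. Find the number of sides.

The exterior angle is the supplement of the interior angle: 180 - 120 = 60 degrees.
Since the exterior angles of any convex polygon sum to 360 degrees, the number of sides is 360 / 60 = 6.

6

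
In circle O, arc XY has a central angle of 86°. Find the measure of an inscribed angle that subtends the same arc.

By the inscribed angle theorem, the inscribed angle is half the central angle.
Inscribed angle = 86° / 2 = 43°

43°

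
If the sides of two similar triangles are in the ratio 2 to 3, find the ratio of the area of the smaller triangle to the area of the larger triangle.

Area ratio = (side ratio)^2 = (2/3)^2 = 4:9.

4:9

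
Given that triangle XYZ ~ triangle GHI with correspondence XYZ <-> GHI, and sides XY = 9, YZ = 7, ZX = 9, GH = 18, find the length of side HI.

k = 18/9 = 2. HI = 2 * 7 = 14.

14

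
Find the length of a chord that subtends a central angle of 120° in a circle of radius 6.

Drop a perpendicular from the center to the chord, bisecting both the chord and the central angle.
Each half-chord = r sin(θ/2) = 6 sin(60°).
The full chord = 2 × 6 × sin(60°) = 6*sqrt(3).

6*sqrt(3)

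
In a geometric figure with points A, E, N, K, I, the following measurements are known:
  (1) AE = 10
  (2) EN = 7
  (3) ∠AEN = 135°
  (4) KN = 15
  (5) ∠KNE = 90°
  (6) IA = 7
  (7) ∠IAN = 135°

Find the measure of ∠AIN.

Step 1: By the law of cosines on triangle NEA: NA² = 7² + 10² − 2·7·10·cos(135°) = 247.99, so NA ≈ 15.75.
Step 2: By the law of cosines on triangle IAN: IN² = 7² + 15.75² − 2·7·15.75·cos(135°) = 452.89, so IN ≈ 21.28.
Step 3: By the inverse law of cosines on triangle AIN: cos(∠AIN) = (7² + 21.28² − 15.75²) / (2·7·21.28) = 253.9/297.94 = 0.8522, so ∠AIN = 31.55°.

Therefore, the measure of angle ∠AIN = 31.55°.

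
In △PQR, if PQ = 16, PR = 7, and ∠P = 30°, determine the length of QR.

Law of cosines: QR^2 = 16^2 + 7^2 - 2(16)(7)cos(30°) = 305 - 112*sqrt(3), so QR = sqrt(305 - 112*sqrt(3)).

sqrt(305 - 112*sqrt(3))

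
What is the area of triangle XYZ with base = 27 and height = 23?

Area = (1/2) * base * height
Area = (1/2) * 27 * 23
Area = 621/2

621/2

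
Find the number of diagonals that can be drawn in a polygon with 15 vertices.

Each of the 15 vertices connects to 12 non-adjacent vertices via diagonals.
Total connections = 15 × 12 = 180, but each diagonal is counted twice.
Number of diagonals = 180 / 2 = 90.

90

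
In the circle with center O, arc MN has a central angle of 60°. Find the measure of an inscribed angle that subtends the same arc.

By the inscribed angle theorem, the inscribed angle is half the central angle.
Inscribed angle = 60° / 2 = 30°

30°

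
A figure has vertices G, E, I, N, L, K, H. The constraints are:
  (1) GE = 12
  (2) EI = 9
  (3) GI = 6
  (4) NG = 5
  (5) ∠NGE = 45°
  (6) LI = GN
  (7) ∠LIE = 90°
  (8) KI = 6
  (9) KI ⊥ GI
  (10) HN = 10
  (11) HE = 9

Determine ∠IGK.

Step 1: By the law of cosines on triangle GIK: GK² = 6² + 6² − 2·6·6·cos(90°) = 72, so GK = 6·√2.
Step 2: By the inverse law of cosines on triangle IGK: cos(∠IGK) = (6² + (6·√2)² − 6²) / (2·6·6·√2) = 72/101.82 = 0.7071, so ∠IGK = 45°.

Therefore, the measure of angle ∠IGK = 45°.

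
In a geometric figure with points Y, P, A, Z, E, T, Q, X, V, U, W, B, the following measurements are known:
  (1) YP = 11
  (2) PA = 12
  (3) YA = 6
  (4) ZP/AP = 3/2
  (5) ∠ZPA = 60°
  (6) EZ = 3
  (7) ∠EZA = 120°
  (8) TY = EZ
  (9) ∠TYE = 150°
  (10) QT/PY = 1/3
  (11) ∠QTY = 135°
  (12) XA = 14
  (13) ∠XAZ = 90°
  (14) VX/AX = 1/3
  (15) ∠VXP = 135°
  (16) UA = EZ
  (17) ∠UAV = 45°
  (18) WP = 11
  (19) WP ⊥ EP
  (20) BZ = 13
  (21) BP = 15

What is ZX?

From the given relations: ZP = 3/2·AP = 3/2·12 = 18.
Step 1: By the law of cosines on triangle ZPA: ZA² = 18² + 12² − 2·18·12·cos(60°) = 252, so ZA = 6·√7.
Step 2: By the law of cosines on triangle ZAX: ZX² = (6·√7)² + 14² − 2·6·√7·14·cos(90°) = 448, so ZX = 8·√7.

Therefore, the length of ZX = 8·√7.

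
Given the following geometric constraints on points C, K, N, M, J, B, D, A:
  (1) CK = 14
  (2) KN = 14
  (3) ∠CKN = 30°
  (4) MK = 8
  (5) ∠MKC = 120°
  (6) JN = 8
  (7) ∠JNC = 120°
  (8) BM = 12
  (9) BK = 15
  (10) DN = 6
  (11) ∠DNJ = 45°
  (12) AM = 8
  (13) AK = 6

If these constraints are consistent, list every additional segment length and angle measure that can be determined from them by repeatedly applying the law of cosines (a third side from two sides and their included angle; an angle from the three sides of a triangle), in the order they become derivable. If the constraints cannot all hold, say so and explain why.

The constraints are consistent. Derivable facts, in order:
After 1 step:
- CM = 2·√93
- CN ≈ 7.25
- JD ≈ 5.67
- ∠AKM = 67.98°
- ∠AMK = 44.05°
- ∠BKM = 52.83°
- ∠BMK = 95.08°
- ∠KAM = 67.98°
- ∠KBM = 32.09°
After 2 steps:
- CJ ≈ 13.21
- ∠CMK = 38.95°
- ∠CNK = 75°
- ∠DJN = 48.47°
- ∠JDN = 86.53°
- ∠KCM = 21.05°
- ∠KCN = 75°
After 3 steps:
- ∠CJN = 28.37°
- ∠JCN = 31.63°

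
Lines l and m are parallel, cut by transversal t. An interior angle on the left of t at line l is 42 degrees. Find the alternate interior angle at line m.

Alternate interior angles are equal: 42 degrees.

42 degrees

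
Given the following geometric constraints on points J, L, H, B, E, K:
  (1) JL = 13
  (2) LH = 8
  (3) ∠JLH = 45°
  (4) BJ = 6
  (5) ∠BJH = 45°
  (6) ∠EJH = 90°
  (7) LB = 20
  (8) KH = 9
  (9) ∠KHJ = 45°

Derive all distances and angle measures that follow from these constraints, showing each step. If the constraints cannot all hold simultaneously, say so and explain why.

These constraints are not satisfiable: by the triangle inequality in triangle JLB, (1) JL = 13 and (4) BJ = 6 force LB ≤ 13 + 6 = 19, but (7) says LB = 20. No planar figure meets all of them, so nothing further can be derived.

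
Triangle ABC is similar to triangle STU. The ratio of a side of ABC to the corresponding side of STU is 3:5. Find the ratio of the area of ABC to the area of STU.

Area ratio = (side ratio)^2 = (3/5)^2 = 9:25.

9:25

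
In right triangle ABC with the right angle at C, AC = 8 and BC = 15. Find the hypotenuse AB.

AB = sqrt(8^2 + 15^2) = sqrt(289) = 17

17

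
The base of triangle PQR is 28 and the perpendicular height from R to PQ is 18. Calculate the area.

Area = (1/2)(28)(18) = 252

252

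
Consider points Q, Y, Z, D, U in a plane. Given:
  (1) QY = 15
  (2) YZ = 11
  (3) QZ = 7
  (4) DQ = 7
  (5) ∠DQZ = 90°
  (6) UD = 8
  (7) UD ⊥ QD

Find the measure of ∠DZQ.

Step 1: By the law of cosines on triangle ZQD: ZD² = 7² + 7² − 2·7·7·cos(90°) = 98, so ZD = 7·√2.
Step 2: By the inverse law of cosines on triangle DZQ: cos(∠DZQ) = ((7·√2)² + 7² − 7²) / (2·7·√2·7) = 98/138.59 = 0.7071, so ∠DZQ = 45°.

Therefore, the measure of angle ∠DZQ = 45°.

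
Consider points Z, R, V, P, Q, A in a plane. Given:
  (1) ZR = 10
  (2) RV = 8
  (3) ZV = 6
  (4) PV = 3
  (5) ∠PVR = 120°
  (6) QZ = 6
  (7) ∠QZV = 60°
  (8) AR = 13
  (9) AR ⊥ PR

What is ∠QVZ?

Step 1: By the law of cosines on triangle VZQ: VQ² = 6² + 6² − 2·6·6·cos(60°) = 36, so VQ = 6.
Step 2: By the inverse law of cosines on triangle QVZ: cos(∠QVZ) = (6² + 6² − 6²) / (2·6·6) = 36/72 = 0.5, so ∠QVZ = 60°.

Therefore, the measure of angle ∠QVZ = 60°.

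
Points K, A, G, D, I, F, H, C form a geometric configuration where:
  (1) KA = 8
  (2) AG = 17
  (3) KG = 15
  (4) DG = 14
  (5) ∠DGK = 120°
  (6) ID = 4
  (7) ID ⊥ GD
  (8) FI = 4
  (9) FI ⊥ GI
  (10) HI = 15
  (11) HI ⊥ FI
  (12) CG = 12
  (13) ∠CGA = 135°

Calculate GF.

Step 1: By the law of cosines on triangle GDI: GI² = 14² + 4² − 2·14·4·cos(90°) = 212, so GI = 2·√53.
Step 2: By the law of cosines on triangle GIF: GF² = (2·√53)² + 4² − 2·2·√53·4·cos(90°) = 228, so GF = 2·√57.

Therefore, the length of GF = 2·√57.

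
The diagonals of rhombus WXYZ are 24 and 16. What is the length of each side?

Half-diagonals are 12 and 8. side = sqrt(12^2 + 8^2) = sqrt(208) = 4*sqrt(13)

4*sqrt(13)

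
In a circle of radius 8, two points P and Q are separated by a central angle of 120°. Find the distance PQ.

Chord length = 2r sin(θ/2)
= 2 × 8 × sin(120°/2)
= 2 × 8 × sin(60°)
= 8*sqrt(3)

8*sqrt(3)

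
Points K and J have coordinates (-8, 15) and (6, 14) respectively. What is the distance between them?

d = sqrt((6 - -8)^2 + (14 - 15)^2)
d = sqrt(14^2 + -1^2)
d = sqrt(196 + 1)
d = sqrt(197)

sqrt(197)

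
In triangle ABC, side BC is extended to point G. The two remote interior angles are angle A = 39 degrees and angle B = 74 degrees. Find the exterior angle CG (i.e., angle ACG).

The interior angle at C is 180 - 39 - 74 = 67 degrees.
The exterior angle and interior angle at C are supplementary:
Exterior angle = 180 - 67 = 113 degrees.

113 degrees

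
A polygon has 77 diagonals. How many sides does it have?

Using d = n(n - 3)/2, we solve 77 = n(n - 3)/2.
So n(n - 3) = 154.
Testing n = 14: 14 * 11 = 154 = 154. Correct.
The polygon has 14 sides.

14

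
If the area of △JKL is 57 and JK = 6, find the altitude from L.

height = 2 * 57 / 6 = 19

19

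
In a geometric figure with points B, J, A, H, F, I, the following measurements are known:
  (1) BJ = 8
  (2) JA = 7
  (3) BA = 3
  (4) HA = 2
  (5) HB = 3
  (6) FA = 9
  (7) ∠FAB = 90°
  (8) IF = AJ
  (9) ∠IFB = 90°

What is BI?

From the given relations: IF = AJ = 7.
Step 1: By the law of cosines on triangle BAF: BF² = 3² + 9² − 2·3·9·cos(90°) = 90, so BF = 3·√10.
Step 2: By the law of cosines on triangle BFI: BI² = (3·√10)² + 7² − 2·3·√10·7·cos(90°) = 139, so BI = √139.

Therefore, the length of BI = √139.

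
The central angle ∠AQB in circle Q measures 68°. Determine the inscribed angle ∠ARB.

Inscribed angle = 68° / 2 = 34° (inscribed angle theorem).

34°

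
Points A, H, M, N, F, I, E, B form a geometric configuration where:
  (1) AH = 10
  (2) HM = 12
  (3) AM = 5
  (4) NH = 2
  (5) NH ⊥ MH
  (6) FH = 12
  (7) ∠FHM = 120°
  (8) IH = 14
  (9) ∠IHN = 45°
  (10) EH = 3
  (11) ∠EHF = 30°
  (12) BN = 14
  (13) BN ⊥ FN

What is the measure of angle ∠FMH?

Step 1: By the law of cosines on triangle MHF: MF² = 12² + 12² − 2·12·12·cos(120°) = 432, so MF = 12·√3.
Step 2: By the inverse law of cosines on triangle FMH: cos(∠FMH) = ((12·√3)² + 12² − 12²) / (2·12·√3·12) = 432/498.83 = 0.866, so ∠FMH = 30°.

Therefore, the measure of angle ∠FMH = 30°.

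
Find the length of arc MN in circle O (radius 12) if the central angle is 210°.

Arc length = 2πr × θ/360
= 2π × 12 × 7/12
= 14*pi

14*pi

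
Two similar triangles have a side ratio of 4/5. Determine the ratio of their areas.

Area scales with the square of linear dimensions. If every length is multiplied by 4/5, then the area is multiplied by (4/5)^2 = 16/25.
The area ratio is 16:25.

16:25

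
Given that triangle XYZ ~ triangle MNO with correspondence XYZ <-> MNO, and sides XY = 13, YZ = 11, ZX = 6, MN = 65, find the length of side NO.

k = 65/13 = 5. NO = 5 * 11 = 55.

55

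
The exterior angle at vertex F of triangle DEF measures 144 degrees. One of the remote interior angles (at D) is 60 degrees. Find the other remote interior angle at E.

The exterior angle theorem states that an exterior angle equals the sum of the two non-adjacent interior angles.
So 144 = 60 + angle E, which gives angle E = 144 - 60 = 84 degrees.

84 degrees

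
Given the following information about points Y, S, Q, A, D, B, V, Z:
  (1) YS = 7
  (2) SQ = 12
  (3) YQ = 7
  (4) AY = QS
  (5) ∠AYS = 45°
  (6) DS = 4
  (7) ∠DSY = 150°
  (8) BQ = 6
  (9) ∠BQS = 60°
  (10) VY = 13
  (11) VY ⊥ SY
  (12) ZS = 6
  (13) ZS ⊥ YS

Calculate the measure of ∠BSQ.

Step 1: By the law of cosines on triangle SQB: SB² = 12² + 6² − 2·12·6·cos(60°) = 108, so SB = 6·√3.
Step 2: By the inverse law of cosines on triangle BSQ: cos(∠BSQ) = ((6·√3)² + 12² − 6²) / (2·6·√3·12) = 216/249.42 = 0.866, so ∠BSQ = 30°.

Therefore, the measure of angle ∠BSQ = 30°.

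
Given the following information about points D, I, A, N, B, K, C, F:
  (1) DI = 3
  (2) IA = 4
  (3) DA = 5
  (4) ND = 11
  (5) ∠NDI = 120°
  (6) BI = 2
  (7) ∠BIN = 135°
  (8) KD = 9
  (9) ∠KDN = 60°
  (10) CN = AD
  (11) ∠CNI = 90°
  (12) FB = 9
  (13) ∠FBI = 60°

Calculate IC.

From the given relations: CN = AD = 5.
Step 1: By the law of cosines on triangle NDI: NI² = 11² + 3² − 2·11·3·cos(120°) = 163, so NI = √163.
Step 2: By the law of cosines on triangle INC: IC² = √163² + 5² − 2·√163·5·cos(90°) = 188, so IC = 2·√47.

Therefore, the length of IC = 2·√47.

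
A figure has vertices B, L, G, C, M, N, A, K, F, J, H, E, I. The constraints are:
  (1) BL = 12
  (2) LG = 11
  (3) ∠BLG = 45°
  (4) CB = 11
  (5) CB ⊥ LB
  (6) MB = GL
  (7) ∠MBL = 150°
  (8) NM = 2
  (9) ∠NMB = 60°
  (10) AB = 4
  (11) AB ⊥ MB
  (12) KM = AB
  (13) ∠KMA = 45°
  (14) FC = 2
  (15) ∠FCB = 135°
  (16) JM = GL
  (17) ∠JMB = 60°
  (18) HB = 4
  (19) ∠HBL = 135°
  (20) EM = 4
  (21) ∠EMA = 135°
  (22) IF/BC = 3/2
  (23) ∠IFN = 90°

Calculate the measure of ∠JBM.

From the given relations: MB = GL = 11; JM = GL = 11.
Step 1: By the law of cosines on triangle BMJ: BJ² = 11² + 11² − 2·11·11·cos(60°) = 121, so BJ = 11.
Step 2: By the inverse law of cosines on triangle JBM: cos(∠JBM) = (11² + 11² − 11²) / (2·11·11) = 121/242 = 0.5, so ∠JBM = 60°.

Therefore, the measure of angle ∠JBM = 60°.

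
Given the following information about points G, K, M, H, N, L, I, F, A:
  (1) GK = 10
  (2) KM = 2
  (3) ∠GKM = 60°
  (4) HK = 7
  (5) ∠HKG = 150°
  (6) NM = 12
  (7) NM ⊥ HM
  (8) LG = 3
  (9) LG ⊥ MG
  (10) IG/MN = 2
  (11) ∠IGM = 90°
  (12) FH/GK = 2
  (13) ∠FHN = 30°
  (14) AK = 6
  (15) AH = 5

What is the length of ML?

Step 1: By the law of cosines on triangle GKM: GM² = 10² + 2² − 2·10·2·cos(60°) = 84, so GM = 2·√21.
Step 2: By the law of cosines on triangle MGL: ML² = (2·√21)² + 3² − 2·2·√21·3·cos(90°) = 93, so ML = √93.

Therefore, the length of ML = √93.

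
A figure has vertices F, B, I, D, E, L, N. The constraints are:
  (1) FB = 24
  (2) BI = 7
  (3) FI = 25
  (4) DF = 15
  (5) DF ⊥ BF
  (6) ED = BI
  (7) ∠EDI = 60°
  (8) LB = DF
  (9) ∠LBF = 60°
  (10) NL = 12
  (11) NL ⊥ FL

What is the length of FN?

From the given relations: LB = DF = 15.
Step 1: By the law of cosines on triangle LBF: LF² = 15² + 24² − 2·15·24·cos(60°) = 441, so LF = 21.
Step 2: By the law of cosines on triangle FLN: FN² = 21² + 12² − 2·21·12·cos(90°) = 585, so FN = 3·√65.

Therefore, the length of FN = 3·√65.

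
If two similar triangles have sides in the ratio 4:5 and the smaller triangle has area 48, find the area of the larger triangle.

For similar figures, the area ratio equals the square of the side ratio.
Side ratio (the smaller triangle to the larger triangle) = 4:5, so area ratio = 4^2:5^2 = 16:25.
If the area of the smaller triangle is 48, then the area of the larger triangle = 48 * (25/16) = 75.

75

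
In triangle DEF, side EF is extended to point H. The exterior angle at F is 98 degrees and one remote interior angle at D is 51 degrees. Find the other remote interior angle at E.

angle E = 98 - 51 = 47 degrees (exterior angle theorem).

47 degrees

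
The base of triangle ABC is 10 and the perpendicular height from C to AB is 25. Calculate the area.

A triangle's area is half the area of a rectangle with the same base and height.
Area = (1/2) * 10 * 25 = 125.

125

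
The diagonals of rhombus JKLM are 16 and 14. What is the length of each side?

Half-diagonals are 8 and 7. side = sqrt(8^2 + 7^2) = sqrt(113)

sqrt(113)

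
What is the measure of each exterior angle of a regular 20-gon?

Each exterior angle of a regular n-gon is 360 / n.
For n = 20: 360 / 20 = 18 degrees.

18 degrees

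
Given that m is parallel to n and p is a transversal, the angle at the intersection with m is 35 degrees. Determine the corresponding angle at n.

Corresponding angles are equal: 35 degrees.

35 degrees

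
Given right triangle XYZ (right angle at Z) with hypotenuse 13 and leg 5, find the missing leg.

YZ = sqrt(13^2 - 5^2) = sqrt(144) = 12

12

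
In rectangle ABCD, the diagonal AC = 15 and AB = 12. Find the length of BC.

b = sqrt(d^2 - a^2) = sqrt(225 - 144) = sqrt(81) = 9

9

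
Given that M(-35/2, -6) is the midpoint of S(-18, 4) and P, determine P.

Using the midpoint formula: M = ((x1 + x2)/2, (y1 + y2)/2)
We know M = (-35/2, -6) and S = (-18, 4)
For x: -35/2 = (-18 + x2)/2, so x2 = 2*-35/2 - -18 = -17
For y: -6 = (4 + y2)/2, so y2 = 2*-6 - 4 = -16
P = (-17, -16)

(-17, -16)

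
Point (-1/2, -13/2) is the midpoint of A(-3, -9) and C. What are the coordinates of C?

Using the midpoint formula: M = ((x1 + x2)/2, (y1 + y2)/2)
We know M = (-1/2, -13/2) and A = (-3, -9)
For x: -1/2 = (-3 + x2)/2, so x2 = 2*-1/2 - -3 = 2
For y: -13/2 = (-9 + y2)/2, so y2 = 2*-13/2 - -9 = -4
C = (2, -4)

(2, -4)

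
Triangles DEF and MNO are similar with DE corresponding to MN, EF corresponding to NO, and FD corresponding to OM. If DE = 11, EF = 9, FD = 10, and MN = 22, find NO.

Similar triangles have proportional sides. Setting up the proportion:
MN / DE = NO / EF
22 / 11 = NO / 9
NO = 9 * 22 / 11 = 18.

18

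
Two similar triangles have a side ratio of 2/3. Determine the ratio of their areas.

Area ratio = (side ratio)^2 = (2/3)^2 = 4:9.

4:9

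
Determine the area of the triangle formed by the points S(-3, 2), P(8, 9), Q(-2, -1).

Using the Shoelace formula for a triangle:
Area = (1/2)|x0(y1 - y2) + x1(y2 - y0) + x2(y0 - y1)|
Area = (1/2)|-3(9 - -1) + 8(-1 - 2) + -2(2 - 9)|
Area = (1/2)|-30 + -24 + 14|
Area = (1/2)|-40|
Area = (1/2)(40)
Area = 20

20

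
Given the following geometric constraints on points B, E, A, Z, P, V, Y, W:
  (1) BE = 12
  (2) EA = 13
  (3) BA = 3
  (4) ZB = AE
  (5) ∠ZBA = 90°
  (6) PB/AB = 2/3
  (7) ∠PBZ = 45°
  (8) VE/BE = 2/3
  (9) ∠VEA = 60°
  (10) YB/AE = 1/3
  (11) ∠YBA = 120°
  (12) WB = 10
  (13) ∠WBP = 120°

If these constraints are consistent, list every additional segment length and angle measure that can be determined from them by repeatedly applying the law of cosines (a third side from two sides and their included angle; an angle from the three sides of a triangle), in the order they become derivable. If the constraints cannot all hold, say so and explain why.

The constraints are consistent. Derivable facts, in order:
After 1 step:
- AV = √129
- AY ≈ 6.39
- AZ = √178
- PW = 2·√31
- ZP ≈ 11.67
- ∠ABE = 102.84°
- ∠AEB = 13°
- ∠BAE = 64.16°
After 2 steps:
- ∠AVE = 82.41°
- ∠AYB = 24.01°
- ∠AZB = 12.99°
- ∠BAY = 35.99°
- ∠BAZ = 77.01°
- ∠BPW = 51.05°
- ∠BPZ = 128.04°
- ∠BWP = 8.95°
- ∠BZP = 6.96°
- ∠EAV = 37.59°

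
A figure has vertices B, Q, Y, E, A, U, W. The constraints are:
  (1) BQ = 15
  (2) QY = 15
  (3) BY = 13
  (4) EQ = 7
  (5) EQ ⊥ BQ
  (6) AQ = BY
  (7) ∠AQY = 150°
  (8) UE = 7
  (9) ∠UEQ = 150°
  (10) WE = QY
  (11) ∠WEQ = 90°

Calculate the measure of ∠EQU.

Step 1: By the law of cosines on triangle QEU: QU² = 7² + 7² − 2·7·7·cos(150°) = 182.87, so QU ≈ 13.52.
Step 2: By the inverse law of cosines on triangle EQU: cos(∠EQU) = (7² + 13.52² − 7²) / (2·7·13.52) = 182.87/189.32 = 0.9659, so ∠EQU = 15°.

Therefore, the measure of angle ∠EQU = 15°.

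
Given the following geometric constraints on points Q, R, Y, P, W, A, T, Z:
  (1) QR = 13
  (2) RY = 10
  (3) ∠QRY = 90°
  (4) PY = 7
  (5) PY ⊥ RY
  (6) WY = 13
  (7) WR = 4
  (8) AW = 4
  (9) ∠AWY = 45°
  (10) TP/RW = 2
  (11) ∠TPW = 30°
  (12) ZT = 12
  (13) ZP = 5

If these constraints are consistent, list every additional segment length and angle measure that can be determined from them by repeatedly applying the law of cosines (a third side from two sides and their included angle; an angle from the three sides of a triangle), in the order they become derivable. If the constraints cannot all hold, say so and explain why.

The constraints are consistent. Derivable facts, in order:
After 1 step:
- QY ≈ 16.4
- RP = √149
- YA ≈ 10.56
- ∠PTZ = 17.61°
- ∠PZT = 28.96°
- ∠RWY = 35.18°
- ∠RYW = 13.33°
- ∠TPZ = 133.43°
- ∠WRY = 131.49°
After 2 steps:
- ∠AYW = 15.54°
- ∠PRY = 34.99°
- ∠QYR = 52.43°
- ∠RPY = 55.01°
- ∠RQY = 37.57°
- ∠WAY = 119.46°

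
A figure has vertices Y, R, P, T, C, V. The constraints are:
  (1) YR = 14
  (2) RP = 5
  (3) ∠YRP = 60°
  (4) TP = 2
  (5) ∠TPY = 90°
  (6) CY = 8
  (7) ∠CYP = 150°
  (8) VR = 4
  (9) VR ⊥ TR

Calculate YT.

Step 1: By the law of cosines on triangle PRY: PY² = 5² + 14² − 2·5·14·cos(60°) = 151, so PY = √151.
Step 2: By the law of cosines on triangle YPT: YT² = √151² + 2² − 2·√151·2·cos(90°) = 155, so YT = √155.

Therefore, the length of YT = √155.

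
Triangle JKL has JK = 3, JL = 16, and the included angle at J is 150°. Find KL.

When two sides and the included angle are known, the law of cosines gives the third side.
c^2 = a^2 + b^2 - 2ab cos(C) generalizes the Pythagorean theorem to non-right triangles.
Here: KL^2 = 9 + 256 - 96*(-sqrt(3)/2) = 48*sqrt(3) + 265
KL = sqrt(48*sqrt(3) + 265)

sqrt(48*sqrt(3) + 265)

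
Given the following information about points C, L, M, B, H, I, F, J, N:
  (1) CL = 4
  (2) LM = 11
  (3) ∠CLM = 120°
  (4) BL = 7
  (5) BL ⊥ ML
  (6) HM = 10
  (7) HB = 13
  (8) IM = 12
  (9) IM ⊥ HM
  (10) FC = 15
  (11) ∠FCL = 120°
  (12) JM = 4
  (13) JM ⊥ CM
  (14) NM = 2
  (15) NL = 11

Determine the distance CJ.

Step 1: By the law of cosines on triangle CLM: CM² = 4² + 11² − 2·4·11·cos(120°) = 181, so CM = √181.
Step 2: By the law of cosines on triangle CMJ: CJ² = √181² + 4² − 2·√181·4·cos(90°) = 197, so CJ = √197.

Therefore, the length of CJ = √197.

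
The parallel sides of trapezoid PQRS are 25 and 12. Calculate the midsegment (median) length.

The midsegment of a trapezoid = (base1 + base2) / 2
midsegment = (25 + 12) / 2
midsegment = 37 / 2
midsegment = 37/2

37/2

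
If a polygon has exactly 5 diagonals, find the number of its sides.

Using d = n(n - 3)/2, we solve 5 = n(n - 3)/2.
So n(n - 3) = 10.
Testing n = 5: 5 * 2 = 10 = 10. Correct.
The polygon has 5 sides.

5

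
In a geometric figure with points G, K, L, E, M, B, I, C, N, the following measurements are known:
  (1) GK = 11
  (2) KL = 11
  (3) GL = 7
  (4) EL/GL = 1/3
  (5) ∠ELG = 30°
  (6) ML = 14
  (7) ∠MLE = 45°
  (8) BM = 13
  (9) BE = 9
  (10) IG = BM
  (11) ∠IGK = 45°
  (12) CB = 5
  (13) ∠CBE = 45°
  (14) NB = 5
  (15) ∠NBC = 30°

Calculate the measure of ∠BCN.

Step 1: By the law of cosines on triangle CBN: CN² = 5² + 5² − 2·5·5·cos(30°) = 6.7, so CN ≈ 2.59.
Step 2: By the inverse law of cosines on triangle BCN: cos(∠BCN) = (5² + 2.59² − 5²) / (2·5·2.59) = 6.7/25.88 = 0.2588, so ∠BCN = 75°.

Therefore, the measure of angle ∠BCN = 75°.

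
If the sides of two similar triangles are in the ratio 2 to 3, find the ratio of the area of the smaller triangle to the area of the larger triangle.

Area scales with the square of linear dimensions. If every length is multiplied by 2/3, then the area is multiplied by (2/3)^2 = 4/9.
The area ratio is 4:9.

4:9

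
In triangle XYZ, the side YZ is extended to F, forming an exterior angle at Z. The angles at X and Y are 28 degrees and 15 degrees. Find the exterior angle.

By the exterior angle theorem, an exterior angle of a triangle equals the sum of the two remote interior angles.
Exterior angle = angle X + angle Y
Exterior angle = 28 + 15 = 43 degrees

43 degrees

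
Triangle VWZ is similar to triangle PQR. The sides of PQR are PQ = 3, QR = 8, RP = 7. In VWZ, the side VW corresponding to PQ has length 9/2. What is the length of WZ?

Since the triangles are similar, the ratio of corresponding sides is constant.
Scale factor k = VW / PQ = 9/2 / 3 = 3/2
WZ = k * QR = 3/2 * 8 = 12

12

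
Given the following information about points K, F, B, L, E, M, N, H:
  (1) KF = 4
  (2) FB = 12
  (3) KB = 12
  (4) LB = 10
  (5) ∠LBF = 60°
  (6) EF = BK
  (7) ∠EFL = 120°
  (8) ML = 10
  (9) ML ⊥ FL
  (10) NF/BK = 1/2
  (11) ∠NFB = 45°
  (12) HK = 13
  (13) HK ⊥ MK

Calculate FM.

Step 1: By the law of cosines on triangle LBF: LF² = 10² + 12² − 2·10·12·cos(60°) = 124, so LF = 2·√31.
Step 2: By the law of cosines on triangle FLM: FM² = (2·√31)² + 10² − 2·2·√31·10·cos(90°) = 224, so FM = 4·√14.

Therefore, the length of FM = 4·√14.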